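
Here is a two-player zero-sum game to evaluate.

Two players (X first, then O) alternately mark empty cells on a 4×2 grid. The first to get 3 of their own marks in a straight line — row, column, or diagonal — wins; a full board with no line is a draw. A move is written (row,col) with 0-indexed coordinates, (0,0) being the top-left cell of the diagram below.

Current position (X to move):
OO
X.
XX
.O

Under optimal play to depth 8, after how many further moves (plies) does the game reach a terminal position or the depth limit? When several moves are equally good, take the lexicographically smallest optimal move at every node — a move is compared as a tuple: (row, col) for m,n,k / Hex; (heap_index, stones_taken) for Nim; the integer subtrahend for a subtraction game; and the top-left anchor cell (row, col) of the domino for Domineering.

p1 X@[OO/X./XX/.O]: (1,1)[OO/XX/XX/.O]+0 (3,0)[OO/X./XX/XO]+1*
p2 O@[OO/X./XX/XO] terminal -1; root [OO/X./XX/.O] d8

PV length from [OO/X./XX/.O]: 1 ply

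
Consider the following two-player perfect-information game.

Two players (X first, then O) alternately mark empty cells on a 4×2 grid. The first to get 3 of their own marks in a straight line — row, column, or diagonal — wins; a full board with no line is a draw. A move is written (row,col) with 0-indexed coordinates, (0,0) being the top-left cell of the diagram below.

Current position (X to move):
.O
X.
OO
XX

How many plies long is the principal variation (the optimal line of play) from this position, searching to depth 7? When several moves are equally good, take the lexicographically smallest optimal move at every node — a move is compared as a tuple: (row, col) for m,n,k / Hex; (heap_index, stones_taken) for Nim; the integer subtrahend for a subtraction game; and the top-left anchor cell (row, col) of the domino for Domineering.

ply 1, X at .O/X./OO/XX | (0,0)=-1→XO/X./OO/XX; (1,1)=+0→.O/XX/OO/XX*
ply 2, O at .O/XX/OO/XX | (0,0)=+0→OO/XX/OO/XX*
ply 3: OO/XX/OO/XX is terminal +0 (X); from .O/X./OO/XX depth 7

PV length from [.O/X./OO/XX]: 2 plies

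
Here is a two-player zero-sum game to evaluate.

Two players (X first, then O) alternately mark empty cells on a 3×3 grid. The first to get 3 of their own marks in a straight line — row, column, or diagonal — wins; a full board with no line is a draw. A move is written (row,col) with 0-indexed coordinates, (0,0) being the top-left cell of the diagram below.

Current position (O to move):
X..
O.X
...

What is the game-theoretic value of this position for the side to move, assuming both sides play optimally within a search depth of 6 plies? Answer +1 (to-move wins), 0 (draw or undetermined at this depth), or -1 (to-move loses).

value(X../O.X/..., O) = 0

ply 1, O at X../O.X/... | (0,1)=-1→XO./O.X/...; (0,2)=+0→X.O/O.X/...*; (1,1)=-1→X../OOX/...; (2,0)=-1→X../O.X/O..; (2,1)=-1→X../O.X/.O.; (2,2)=+0→X../O.X/..O
ply 2, X at X.O/O.X/... | (0,1)=+0→XXO/O.X/...*; (1,1)=+0→X.O/OXX/...; (2,0)=+0→X.O/O.X/X..; (2,1)=+0→X.O/O.X/.X.; (2,2)=+0→X.O/O.X/..X
ply 3, O at XXO/O.X/... | (1,1)=+0→XXO/OOX/...*; (2,0)=-1→XXO/O.X/O..; (2,1)=+0→XXO/O.X/.O.; (2,2)=+0→XXO/O.X/..O
ply 4, X at XXO/OOX/... | (2,0)=+0→XXO/OOX/X..*; (2,1)=-1→XXO/OOX/.X.; (2,2)=-1→XXO/OOX/..X
ply 5, O at XXO/OOX/X.. | (2,1)=+0→XXO/OOX/XO.*; (2,2)=+0→XXO/OOX/X.O
ply 6, X at XXO/OOX/XO. | (2,2)=+0→XXO/OOX/XOX*
ply 7: XXO/OOX/XOX is terminal +0 (O); from X../O.X/... depth 6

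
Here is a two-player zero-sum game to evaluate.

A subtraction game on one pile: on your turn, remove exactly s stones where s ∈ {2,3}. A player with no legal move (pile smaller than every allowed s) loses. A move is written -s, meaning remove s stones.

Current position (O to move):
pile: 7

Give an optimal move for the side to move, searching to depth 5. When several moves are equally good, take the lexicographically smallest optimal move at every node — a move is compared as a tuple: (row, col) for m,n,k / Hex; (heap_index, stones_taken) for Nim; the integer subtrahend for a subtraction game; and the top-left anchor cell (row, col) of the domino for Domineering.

O's best at [7]: -2

ply 1, O at 7 | -2=+1→5*; -3=-1→4
ply 2, X at 5 | -2=-1→3*; -3=-1→2
ply 3, O at 3 | -2=+1→1*; -3=+1→0
ply 4: 1 is terminal -1 (X); from 7 depth 5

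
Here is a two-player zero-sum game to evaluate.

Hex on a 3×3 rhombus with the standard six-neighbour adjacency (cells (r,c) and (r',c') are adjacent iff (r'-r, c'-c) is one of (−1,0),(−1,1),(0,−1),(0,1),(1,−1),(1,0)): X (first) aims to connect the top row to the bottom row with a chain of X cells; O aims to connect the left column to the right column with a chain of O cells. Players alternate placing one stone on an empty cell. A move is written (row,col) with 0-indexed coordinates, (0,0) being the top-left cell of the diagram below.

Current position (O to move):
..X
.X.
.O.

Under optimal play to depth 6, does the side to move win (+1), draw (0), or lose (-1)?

p1 O@[..X/.X./.O.]: (0,0)[O.X/.X./.O.]-1 (0,1)[.OX/.X./.O.]-1 (1,0)[..X/OX./.O.]-1 (1,2)[..X/.XO/.O.]-1 (2,0)[..X/.X./OO.]+1* (2,2)[..X/.X./.OO]-1
p2 X@[..X/.X./OO.]: (0,0)[X.X/.X./OO.]-1* (0,1)[.XX/.X./OO.]-1 (1,0)[..X/XX./OO.]-1 (1,2)[..X/.XX/OO.]-1 (2,2)[..X/.X./OOX]-1
p3 O@[X.X/.X./OO.]: (0,1)[XOX/.X./OO.]+1* (1,0)[X.X/OX./OO.]+1 (1,2)[X.X/.XO/OO.]+1 (2,2)[X.X/.X./OOO]+1
p4 X@[XOX/.X./OO.]: (1,0)[XOX/XX./OO.]-1* (1,2)[XOX/.XX/OO.]-1 (2,2)[XOX/.X./OOX]-1
p5 O@[XOX/XX./OO.]: (1,2)[XOX/XXO/OO.]+1* (2,2)[XOX/XX./OOO]+1
p6 X@[XOX/XXO/OO.] terminal -1; root [..X/.X./.O.] d6

value(..X/.X./.O., O) = +1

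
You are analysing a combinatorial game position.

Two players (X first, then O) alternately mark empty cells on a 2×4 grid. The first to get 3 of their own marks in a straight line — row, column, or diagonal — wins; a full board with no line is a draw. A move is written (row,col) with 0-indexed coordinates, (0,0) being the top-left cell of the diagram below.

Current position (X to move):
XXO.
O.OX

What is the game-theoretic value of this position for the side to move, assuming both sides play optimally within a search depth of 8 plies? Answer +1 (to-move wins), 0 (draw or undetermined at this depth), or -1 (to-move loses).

p1 X@[XXO./O.OX]: (0,3)[XXOX/O.OX]-1 (1,1)[XXO./OXOX]+0*
p2 O@[XXO./OXOX]: (0,3)[XXOO/OXOX]+0*
p3 X@[XXOO/OXOX] terminal +0; root [XXO./O.OX] d8

value(XXO./O.OX, X) = 0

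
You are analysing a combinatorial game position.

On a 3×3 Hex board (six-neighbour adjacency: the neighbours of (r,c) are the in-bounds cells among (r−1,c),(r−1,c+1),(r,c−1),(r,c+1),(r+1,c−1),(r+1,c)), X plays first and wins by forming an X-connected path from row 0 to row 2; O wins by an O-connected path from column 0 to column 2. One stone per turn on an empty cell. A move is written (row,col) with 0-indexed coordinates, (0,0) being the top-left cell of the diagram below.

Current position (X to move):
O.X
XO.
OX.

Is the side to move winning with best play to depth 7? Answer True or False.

X winning at [O.X/XO./OX.]: True

p1 X@[O.X/XO./OX.]: (0,1)[OXX/XO./OX.]-1 (1,2)[O.X/XOX/OX.]+1* (2,2)[O.X/XO./OXX]-1
p2 O@[O.X/XOX/OX.] terminal -1; root [O.X/XO./OX.] d7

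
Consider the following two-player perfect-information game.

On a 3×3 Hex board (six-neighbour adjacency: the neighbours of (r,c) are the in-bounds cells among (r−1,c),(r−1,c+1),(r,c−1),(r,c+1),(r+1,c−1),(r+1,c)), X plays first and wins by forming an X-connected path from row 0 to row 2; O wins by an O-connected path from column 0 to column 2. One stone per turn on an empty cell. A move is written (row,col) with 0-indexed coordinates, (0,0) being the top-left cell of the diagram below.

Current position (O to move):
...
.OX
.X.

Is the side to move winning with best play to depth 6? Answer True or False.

[.../.OX/.X.] O move#1: (0,0):-1/O../.OX/.X., (0,1):-1/.O./.OX/.X., (0,2):+1/..O/.OX/.X.*, (1,0):-1/.../OOX/.X., (2,0):-1/.../.OX/OX., (2,2):-1/.../.OX/.XO
[..O/.OX/.X.] X move#2: (0,0):-1/X.O/.OX/.X.*, (0,1):-1/.XO/.OX/.X., (1,0):-1/..O/XOX/.X., (2,0):-1/..O/.OX/XX., (2,2):-1/..O/.OX/.XX
[X.O/.OX/.X.] O move#3: (0,1):+1/XOO/.OX/.X.*, (1,0):+1/X.O/OOX/.X., (2,0):+1/X.O/.OX/OX., (2,2):+1/X.O/.OX/.XO
[XOO/.OX/.X.] X move#4: (1,0):-1/XOO/XOX/.X.*, (2,0):-1/XOO/.OX/XX., (2,2):-1/XOO/.OX/.XX
[XOO/XOX/.X.] O move#5: (2,0):+1/XOO/XOX/OX.*, (2,2):-1/XOO/XOX/.XO
[XOO/XOX/OX.] end (terminal -1, X#6); searched .../.OX/.X. to 6

O winning at [.../.OX/.X.]: True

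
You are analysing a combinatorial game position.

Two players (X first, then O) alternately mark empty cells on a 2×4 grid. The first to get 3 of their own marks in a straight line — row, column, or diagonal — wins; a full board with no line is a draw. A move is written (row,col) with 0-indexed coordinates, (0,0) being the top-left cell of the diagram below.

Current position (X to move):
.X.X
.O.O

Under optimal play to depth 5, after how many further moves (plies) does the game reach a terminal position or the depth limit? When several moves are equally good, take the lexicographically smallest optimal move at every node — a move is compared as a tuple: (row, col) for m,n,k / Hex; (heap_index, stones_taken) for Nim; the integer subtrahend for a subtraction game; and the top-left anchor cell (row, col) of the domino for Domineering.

[.X.X/.O.O] X move#1: (0,0):-1/XX.X/.O.O, (0,2):+1/.XXX/.O.O*, (1,0):-1/.X.X/XO.O, (1,2):+0/.X.X/.OXO
[.XXX/.O.O] end (terminal -1, O#2); searched .X.X/.O.O to 5

PV length from [.X.X/.O.O]: 1 ply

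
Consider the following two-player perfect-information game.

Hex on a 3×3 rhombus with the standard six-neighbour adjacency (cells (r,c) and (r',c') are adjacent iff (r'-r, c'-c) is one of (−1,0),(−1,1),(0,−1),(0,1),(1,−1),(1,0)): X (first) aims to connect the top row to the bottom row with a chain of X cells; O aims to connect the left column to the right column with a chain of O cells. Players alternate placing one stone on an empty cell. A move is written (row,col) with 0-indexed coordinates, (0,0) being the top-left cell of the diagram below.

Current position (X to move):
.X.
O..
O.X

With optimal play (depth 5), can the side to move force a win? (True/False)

ply 1, X at .X./O../O.X | (0,0)=-1→XX./O../O.X; (0,2)=-1→.XX/O../O.X; (1,1)=+1→.X./OX./O.X*; (1,2)=+1→.X./O.X/O.X; (2,1)=-1→.X./O../OXX
ply 2, O at .X./OX./O.X | (0,0)=-1→OX./OX./O.X*; (0,2)=-1→.XO/OX./O.X; (1,2)=-1→.X./OXO/O.X; (2,1)=-1→.X./OX./OOX
ply 3, X at OX./OX./O.X | (0,2)=+1→OXX/OX./O.X*; (1,2)=+1→OX./OXX/O.X; (2,1)=+1→OX./OX./OXX
ply 4, O at OXX/OX./O.X | (1,2)=-1→OXX/OXO/O.X*; (2,1)=-1→OXX/OX./OOX
ply 5, X at OXX/OXO/O.X | (2,1)=+1→OXX/OXO/OXX*
ply 6: OXX/OXO/OXX is terminal -1 (O); from .X./O../O.X depth 5

X winning at [.X./O../O.X]: True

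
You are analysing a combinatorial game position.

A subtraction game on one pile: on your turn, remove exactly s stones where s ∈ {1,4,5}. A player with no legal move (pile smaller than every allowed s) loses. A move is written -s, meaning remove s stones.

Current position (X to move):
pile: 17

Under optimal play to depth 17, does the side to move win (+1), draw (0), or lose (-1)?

[17] X move#1: -1:+1/16*, -4:-1/13, -5:-1/12
[16] O move#2: -1:-1/15*, -4:-1/12, -5:-1/11
[15] X move#3: -1:-1/14, -4:-1/11, -5:+1/10*
[10] O move#4: -1:-1/9*, -4:-1/6, -5:-1/5
[9] X move#5: -1:+1/8*, -4:-1/5, -5:-1/4
[8] O move#6: -1:-1/7*, -4:-1/4, -5:-1/3
[7] X move#7: -1:-1/6, -4:-1/3, -5:+1/2*
[2] O move#8: -1:-1/1*
[1] X move#9: -1:+1/0*
[0] end (terminal -1, O#10); searched 17 to 17

value(17, X) = +1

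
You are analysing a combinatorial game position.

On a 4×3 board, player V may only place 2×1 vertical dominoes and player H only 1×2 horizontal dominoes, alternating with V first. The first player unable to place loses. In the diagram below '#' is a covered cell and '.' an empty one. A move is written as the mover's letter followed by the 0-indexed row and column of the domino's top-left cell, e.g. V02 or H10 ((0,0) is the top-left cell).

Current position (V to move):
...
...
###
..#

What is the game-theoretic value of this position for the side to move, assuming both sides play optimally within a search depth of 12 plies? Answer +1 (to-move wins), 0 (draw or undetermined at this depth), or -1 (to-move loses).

value(.../.../###/..#, V) = +1

[.../.../###/..#] V move#1: V00:-1/#../#../###/..#, V01:+1/.#./.#./###/..#*, V02:-1/..#/..#/###/..#
[.#./.#./###/..#] H move#2: H30:-1/.#./.#./###/###*
[.#./.#./###/###] V move#3: V00:+1/##./##./###/###*, V02:+1/.##/.##/###/###
[##./##./###/###] end (terminal -1, H#4); searched .../.../###/..# to 12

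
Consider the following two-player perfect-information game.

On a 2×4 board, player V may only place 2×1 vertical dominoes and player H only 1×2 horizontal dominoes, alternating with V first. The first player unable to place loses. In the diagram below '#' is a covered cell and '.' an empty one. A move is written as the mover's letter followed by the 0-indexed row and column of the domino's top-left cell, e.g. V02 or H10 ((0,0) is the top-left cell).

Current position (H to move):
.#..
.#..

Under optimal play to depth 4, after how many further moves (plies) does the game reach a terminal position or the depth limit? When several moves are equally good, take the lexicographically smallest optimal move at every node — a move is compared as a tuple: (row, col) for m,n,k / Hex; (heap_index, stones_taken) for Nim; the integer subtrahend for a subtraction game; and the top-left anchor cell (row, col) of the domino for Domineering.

ply 1, H at .#../.#.. | H02=+1→.###/.#..*; H12=+1→.#../.###
ply 2, V at .###/.#.. | V00=-1→####/##..*
ply 3, H at ####/##.. | H12=+1→####/####*
ply 4: ####/#### is terminal -1 (V); from .#../.#.. depth 4

PV length from [.#../.#..]: 3 plies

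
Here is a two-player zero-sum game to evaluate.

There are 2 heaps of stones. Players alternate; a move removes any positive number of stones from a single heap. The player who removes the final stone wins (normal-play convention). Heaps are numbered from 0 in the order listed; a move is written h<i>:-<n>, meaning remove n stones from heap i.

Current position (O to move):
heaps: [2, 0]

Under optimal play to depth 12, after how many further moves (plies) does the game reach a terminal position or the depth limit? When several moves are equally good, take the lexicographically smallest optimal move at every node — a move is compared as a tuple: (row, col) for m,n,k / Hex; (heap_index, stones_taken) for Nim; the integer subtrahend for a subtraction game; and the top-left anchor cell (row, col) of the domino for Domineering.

PV length from [(2,0)]: 1 ply

ply 1, O at (2,0) | h0:-1=-1→(1,0); h0:-2=+1→(0,0)*
ply 2: (0,0) is terminal -1 (X); from (2,0) depth 12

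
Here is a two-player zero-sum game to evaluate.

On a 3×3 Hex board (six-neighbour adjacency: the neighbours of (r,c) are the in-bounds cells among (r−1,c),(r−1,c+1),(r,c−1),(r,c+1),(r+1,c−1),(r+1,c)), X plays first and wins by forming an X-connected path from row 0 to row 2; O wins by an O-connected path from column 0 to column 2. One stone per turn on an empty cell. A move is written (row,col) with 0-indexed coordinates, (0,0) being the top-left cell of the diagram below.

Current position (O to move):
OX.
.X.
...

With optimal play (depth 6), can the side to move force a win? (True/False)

O winning at [OX./.X./...]: False

p1 O@[OX./.X./...]: (0,2)[OXO/.X./...]-1* (1,0)[OX./OX./...]-1 (1,2)[OX./.XO/...]-1 (2,0)[OX./.X./O..]-1 (2,1)[OX./.X./.O.]-1 (2,2)[OX./.X./..O]-1
p2 X@[OXO/.X./...]: (1,0)[OXO/XX./...]+1* (1,2)[OXO/.XX/...]+1 (2,0)[OXO/.X./X..]+1 (2,1)[OXO/.X./.X.]+1 (2,2)[OXO/.X./..X]+1
p3 O@[OXO/XX./...]: (1,2)[OXO/XXO/...]-1* (2,0)[OXO/XX./O..]-1 (2,1)[OXO/XX./.O.]-1 (2,2)[OXO/XX./..O]-1
p4 X@[OXO/XXO/...]: (2,0)[OXO/XXO/X..]+1* (2,1)[OXO/XXO/.X.]+1 (2,2)[OXO/XXO/..X]+1
p5 O@[OXO/XXO/X..] terminal -1; root [OX./.X./...] d6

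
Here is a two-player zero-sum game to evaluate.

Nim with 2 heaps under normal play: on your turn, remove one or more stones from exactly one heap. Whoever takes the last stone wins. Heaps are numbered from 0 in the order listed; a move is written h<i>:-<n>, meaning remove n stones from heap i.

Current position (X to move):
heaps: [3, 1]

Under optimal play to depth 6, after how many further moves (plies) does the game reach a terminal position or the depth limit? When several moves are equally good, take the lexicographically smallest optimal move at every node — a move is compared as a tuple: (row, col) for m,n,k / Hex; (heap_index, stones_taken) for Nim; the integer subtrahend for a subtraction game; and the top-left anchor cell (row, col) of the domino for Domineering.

PV length from [(3,1)]: 3 plies

ply 1, X at (3,1) | h0:-1=-1→(2,1); h0:-2=+1→(1,1)*; h0:-3=-1→(0,1); h1:-1=-1→(3,0)
ply 2, O at (1,1) | h0:-1=-1→(0,1)*; h1:-1=-1→(1,0)
ply 3, X at (0,1) | h1:-1=+1→(0,0)*
ply 4: (0,0) is terminal -1 (O); from (3,1) depth 6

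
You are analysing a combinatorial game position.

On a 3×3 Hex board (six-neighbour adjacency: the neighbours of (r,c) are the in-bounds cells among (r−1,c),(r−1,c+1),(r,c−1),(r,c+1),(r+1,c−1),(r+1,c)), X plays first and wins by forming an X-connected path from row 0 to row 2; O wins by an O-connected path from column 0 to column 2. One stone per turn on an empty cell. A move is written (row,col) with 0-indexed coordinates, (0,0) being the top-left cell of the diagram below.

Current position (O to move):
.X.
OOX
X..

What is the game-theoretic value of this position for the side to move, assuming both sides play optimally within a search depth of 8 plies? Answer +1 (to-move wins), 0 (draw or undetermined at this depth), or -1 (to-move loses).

value(.X./OOX/X.., O) = +1

[.X./OOX/X..] O move#1: (0,0):-1/OX./OOX/X.., (0,2):+1/.XO/OOX/X..*, (2,1):+1/.X./OOX/XO., (2,2):+1/.X./OOX/X.O
[.XO/OOX/X..] end (terminal -1, X#2); searched .X./OOX/X.. to 8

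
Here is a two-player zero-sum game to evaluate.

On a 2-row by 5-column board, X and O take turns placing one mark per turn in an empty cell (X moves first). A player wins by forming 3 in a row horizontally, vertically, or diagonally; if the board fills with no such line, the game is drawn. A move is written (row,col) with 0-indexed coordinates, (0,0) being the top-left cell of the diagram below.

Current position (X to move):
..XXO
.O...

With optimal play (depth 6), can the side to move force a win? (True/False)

X winning at [..XXO/.O...]: True

p1 X@[..XXO/.O...]: (0,0)[X.XXO/.O...]+0 (0,1)[.XXXO/.O...]+1* (1,0)[..XXO/XO...]+0 (1,2)[..XXO/.OX..]+0 (1,3)[..XXO/.O.X.]+0 (1,4)[..XXO/.O..X]+0
p2 O@[.XXXO/.O...] terminal -1; root [..XXO/.O...] d6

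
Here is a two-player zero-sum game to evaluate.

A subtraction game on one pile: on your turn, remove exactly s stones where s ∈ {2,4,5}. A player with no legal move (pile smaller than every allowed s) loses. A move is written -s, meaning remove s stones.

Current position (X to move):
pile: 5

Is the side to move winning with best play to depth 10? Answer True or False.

X winning at [5]: True

ply 1, X at 5 | -2=-1→3; -4=+1→1*; -5=+1→0
ply 2: 1 is terminal -1 (O); from 5 depth 10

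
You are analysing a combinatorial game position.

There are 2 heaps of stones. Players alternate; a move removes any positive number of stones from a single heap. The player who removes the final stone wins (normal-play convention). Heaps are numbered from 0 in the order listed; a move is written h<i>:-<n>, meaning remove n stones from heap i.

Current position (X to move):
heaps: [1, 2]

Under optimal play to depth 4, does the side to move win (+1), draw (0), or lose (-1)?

[(1,2)] X move#1: h0:-1:-1/(0,2), h1:-1:+1/(1,1)*, h1:-2:-1/(1,0)
[(1,1)] O move#2: h0:-1:-1/(0,1)*, h1:-1:-1/(1,0)
[(0,1)] X move#3: h1:-1:+1/(0,0)*
[(0,0)] end (terminal -1, O#4); searched (1,2) to 4

value((1,2), X) = +1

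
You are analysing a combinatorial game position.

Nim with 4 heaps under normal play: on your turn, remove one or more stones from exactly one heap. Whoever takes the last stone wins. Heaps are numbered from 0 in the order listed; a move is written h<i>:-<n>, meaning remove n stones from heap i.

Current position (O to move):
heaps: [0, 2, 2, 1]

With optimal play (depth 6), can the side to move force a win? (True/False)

O winning at [(0,2,2,1)]: True

p1 O@[(0,2,2,1)]: h1:-1[(0,1,2,1)]-1 h1:-2[(0,0,2,1)]-1 h2:-1[(0,2,1,1)]-1 h2:-2[(0,2,0,1)]-1 h3:-1[(0,2,2,0)]+1*
p2 X@[(0,2,2,0)]: h1:-1[(0,1,2,0)]-1* h1:-2[(0,0,2,0)]-1 h2:-1[(0,2,1,0)]-1 h2:-2[(0,2,0,0)]-1
p3 O@[(0,1,2,0)]: h1:-1[(0,0,2,0)]-1 h2:-1[(0,1,1,0)]+1* h2:-2[(0,1,0,0)]-1
p4 X@[(0,1,1,0)]: h1:-1[(0,0,1,0)]-1* h2:-1[(0,1,0,0)]-1
p5 O@[(0,0,1,0)]: h2:-1[(0,0,0,0)]+1*
p6 X@[(0,0,0,0)] terminal -1; root [(0,2,2,1)] d6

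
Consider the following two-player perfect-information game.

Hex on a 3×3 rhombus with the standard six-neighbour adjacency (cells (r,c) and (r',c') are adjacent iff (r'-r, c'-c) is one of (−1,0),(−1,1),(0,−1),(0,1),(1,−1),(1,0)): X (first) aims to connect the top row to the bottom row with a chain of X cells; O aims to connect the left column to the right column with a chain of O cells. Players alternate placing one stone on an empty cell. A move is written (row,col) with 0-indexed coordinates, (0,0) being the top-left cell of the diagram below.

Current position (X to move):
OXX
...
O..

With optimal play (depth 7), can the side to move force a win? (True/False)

X winning at [OXX/.../O..]: True

[OXX/.../O..] X move#1: (1,0):-1/OXX/X../O.., (1,1):-1/OXX/.X./O.., (1,2):+1/OXX/..X/O..*, (2,1):+1/OXX/.../OX., (2,2):-1/OXX/.../O.X
[OXX/..X/O..] O move#2: (1,0):-1/OXX/O.X/O..*, (1,1):-1/OXX/.OX/O.., (2,1):-1/OXX/..X/OO., (2,2):-1/OXX/..X/O.O
[OXX/O.X/O..] X move#3: (1,1):+1/OXX/OXX/O..*, (2,1):+1/OXX/O.X/OX., (2,2):+1/OXX/O.X/O.X
[OXX/OXX/O..] O move#4: (2,1):-1/OXX/OXX/OO.*, (2,2):-1/OXX/OXX/O.O
[OXX/OXX/OO.] X move#5: (2,2):+1/OXX/OXX/OOX*
[OXX/OXX/OOX] end (terminal -1, O#6); searched OXX/.../O.. to 7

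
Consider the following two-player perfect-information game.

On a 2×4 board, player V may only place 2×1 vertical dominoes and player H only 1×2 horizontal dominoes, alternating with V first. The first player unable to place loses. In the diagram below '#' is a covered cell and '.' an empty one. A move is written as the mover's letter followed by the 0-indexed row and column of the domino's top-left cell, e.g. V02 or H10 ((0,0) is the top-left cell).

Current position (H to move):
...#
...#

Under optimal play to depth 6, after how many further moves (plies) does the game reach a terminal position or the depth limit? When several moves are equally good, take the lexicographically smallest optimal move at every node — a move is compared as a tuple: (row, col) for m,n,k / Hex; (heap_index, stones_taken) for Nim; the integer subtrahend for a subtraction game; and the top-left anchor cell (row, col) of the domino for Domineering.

PV length from [...#/...#]: 3 plies

ply 1, H at ...#/...# | H00=+1→##.#/...#*; H01=+1→.###/...#; H10=+1→...#/##.#; H11=+1→...#/.###
ply 2, V at ##.#/...# | V02=-1→####/..##*
ply 3, H at ####/..## | H10=+1→####/####*
ply 4: ####/#### is terminal -1 (V); from ...#/...# depth 6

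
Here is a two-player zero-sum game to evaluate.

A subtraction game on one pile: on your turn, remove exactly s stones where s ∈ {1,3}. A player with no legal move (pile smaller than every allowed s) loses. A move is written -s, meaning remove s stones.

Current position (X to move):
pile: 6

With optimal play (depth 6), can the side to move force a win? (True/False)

p1 X@[6]: -1[5]-1* -3[3]-1
p2 O@[5]: -1[4]+1* -3[2]+1
p3 X@[4]: -1[3]-1* -3[1]-1
p4 O@[3]: -1[2]+1* -3[0]+1
p5 X@[2]: -1[1]-1*
p6 O@[1]: -1[0]+1*
p7 X@[0] terminal -1; root [6] d6

X winning at [6]: False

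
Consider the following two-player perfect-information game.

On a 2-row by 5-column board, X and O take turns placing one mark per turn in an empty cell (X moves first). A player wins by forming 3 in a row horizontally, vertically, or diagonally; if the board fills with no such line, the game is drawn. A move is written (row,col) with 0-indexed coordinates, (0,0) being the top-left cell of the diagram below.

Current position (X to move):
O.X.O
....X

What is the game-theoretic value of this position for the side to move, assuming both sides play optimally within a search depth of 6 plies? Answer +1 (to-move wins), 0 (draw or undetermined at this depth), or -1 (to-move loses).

ply 1, X at O.X.O/....X | (0,1)=+0→OXX.O/....X*; (0,3)=+0→O.XXO/....X; (1,0)=+0→O.X.O/X...X; (1,1)=+0→O.X.O/.X..X; (1,2)=+0→O.X.O/..X.X; (1,3)=+0→O.X.O/...XX
ply 2, O at OXX.O/....X | (0,3)=+0→OXXOO/....X*; (1,0)=-1→OXX.O/O...X; (1,1)=-1→OXX.O/.O..X; (1,2)=-1→OXX.O/..O.X; (1,3)=-1→OXX.O/...OX
ply 3, X at OXXOO/....X | (1,0)=+0→OXXOO/X...X*; (1,1)=+0→OXXOO/.X..X; (1,2)=+0→OXXOO/..X.X; (1,3)=+0→OXXOO/...XX
ply 4, O at OXXOO/X...X | (1,1)=+0→OXXOO/XO..X*; (1,2)=+0→OXXOO/X.O.X; (1,3)=+0→OXXOO/X..OX
ply 5, X at OXXOO/XO..X | (1,2)=+0→OXXOO/XOX.X*; (1,3)=+0→OXXOO/XO.XX
ply 6, O at OXXOO/XOX.X | (1,3)=+0→OXXOO/XOXOX*
ply 7: OXXOO/XOXOX is terminal +0 (X); from O.X.O/....X depth 6

value(O.X.O/....X, X) = 0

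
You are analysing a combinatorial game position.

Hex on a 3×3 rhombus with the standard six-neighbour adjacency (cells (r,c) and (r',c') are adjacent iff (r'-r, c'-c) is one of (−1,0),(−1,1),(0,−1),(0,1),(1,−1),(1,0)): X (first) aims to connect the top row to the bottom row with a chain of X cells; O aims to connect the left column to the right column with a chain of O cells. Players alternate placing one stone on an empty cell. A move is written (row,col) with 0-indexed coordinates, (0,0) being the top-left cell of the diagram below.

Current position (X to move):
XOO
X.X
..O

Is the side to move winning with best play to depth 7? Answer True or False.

[XOO/X.X/..O] X move#1: (1,1):+1/XOO/XXX/..O*, (2,0):+1/XOO/X.X/X.O, (2,1):+1/XOO/X.X/.XO
[XOO/XXX/..O] O move#2: (2,0):-1/XOO/XXX/O.O*, (2,1):-1/XOO/XXX/.OO
[XOO/XXX/O.O] X move#3: (2,1):+1/XOO/XXX/OXO*
[XOO/XXX/OXO] end (terminal -1, O#4); searched XOO/X.X/..O to 7

X winning at [XOO/X.X/..O]: True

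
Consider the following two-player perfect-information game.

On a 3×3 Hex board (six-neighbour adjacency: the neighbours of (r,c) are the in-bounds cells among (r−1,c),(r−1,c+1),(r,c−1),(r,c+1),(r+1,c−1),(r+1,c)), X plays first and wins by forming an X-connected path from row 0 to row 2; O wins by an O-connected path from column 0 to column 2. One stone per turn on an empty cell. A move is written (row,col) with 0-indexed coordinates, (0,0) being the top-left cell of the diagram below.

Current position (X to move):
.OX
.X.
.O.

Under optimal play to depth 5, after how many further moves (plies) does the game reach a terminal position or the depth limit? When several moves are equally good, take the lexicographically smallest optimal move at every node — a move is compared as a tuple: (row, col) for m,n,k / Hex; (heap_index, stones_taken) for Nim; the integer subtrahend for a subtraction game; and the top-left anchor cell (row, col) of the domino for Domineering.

p1 X@[.OX/.X./.O.]: (0,0)[XOX/.X./.O.]-1 (1,0)[.OX/XX./.O.]-1 (1,2)[.OX/.XX/.O.]+1* (2,0)[.OX/.X./XO.]+1 (2,2)[.OX/.X./.OX]+1
p2 O@[.OX/.XX/.O.]: (0,0)[OOX/.XX/.O.]-1* (1,0)[.OX/OXX/.O.]-1 (2,0)[.OX/.XX/OO.]-1 (2,2)[.OX/.XX/.OO]-1
p3 X@[OOX/.XX/.O.]: (1,0)[OOX/XXX/.O.]+1* (2,0)[OOX/.XX/XO.]+1 (2,2)[OOX/.XX/.OX]+1
p4 O@[OOX/XXX/.O.]: (2,0)[OOX/XXX/OO.]-1* (2,2)[OOX/XXX/.OO]-1
p5 X@[OOX/XXX/OO.]: (2,2)[OOX/XXX/OOX]+1*
p6 O@[OOX/XXX/OOX] terminal -1; root [.OX/.X./.O.] d5

PV length from [.OX/.X./.O.]: 5 plies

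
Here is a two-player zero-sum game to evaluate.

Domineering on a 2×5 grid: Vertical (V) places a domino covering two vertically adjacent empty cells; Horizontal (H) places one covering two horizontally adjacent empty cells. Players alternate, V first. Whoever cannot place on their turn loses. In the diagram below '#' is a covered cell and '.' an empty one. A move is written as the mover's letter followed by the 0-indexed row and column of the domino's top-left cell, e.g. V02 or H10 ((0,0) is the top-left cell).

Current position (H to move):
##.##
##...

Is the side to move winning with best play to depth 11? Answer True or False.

H winning at [##.##/##...]: True

ply 1, H at ##.##/##... | H12=+1→##.##/####.*; H13=-1→##.##/##.##
ply 2: ##.##/####. is terminal -1 (V); from ##.##/##... depth 11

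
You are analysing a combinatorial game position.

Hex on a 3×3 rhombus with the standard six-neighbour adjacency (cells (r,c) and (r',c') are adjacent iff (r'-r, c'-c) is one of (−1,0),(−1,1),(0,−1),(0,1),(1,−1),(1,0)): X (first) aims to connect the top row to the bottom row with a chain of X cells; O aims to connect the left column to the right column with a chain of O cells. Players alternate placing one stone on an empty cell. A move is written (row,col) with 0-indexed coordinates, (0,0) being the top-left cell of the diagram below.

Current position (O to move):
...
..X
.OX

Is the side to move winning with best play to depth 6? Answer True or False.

ply 1, O at .../..X/.OX | (0,0)=-1→O../..X/.OX*; (0,1)=-1→.O./..X/.OX; (0,2)=-1→..O/..X/.OX; (1,0)=-1→.../O.X/.OX; (1,1)=-1→.../.OX/.OX; (2,0)=-1→.../..X/OOX
ply 2, X at O../..X/.OX | (0,1)=+1→OX./..X/.OX*; (0,2)=+1→O.X/..X/.OX; (1,0)=+1→O../X.X/.OX; (1,1)=+1→O../.XX/.OX; (2,0)=+1→O../..X/XOX
ply 3, O at OX./..X/.OX | (0,2)=-1→OXO/..X/.OX*; (1,0)=-1→OX./O.X/.OX; (1,1)=-1→OX./.OX/.OX; (2,0)=-1→OX./..X/OOX
ply 4, X at OXO/..X/.OX | (1,0)=+1→OXO/X.X/.OX*; (1,1)=+1→OXO/.XX/.OX; (2,0)=+1→OXO/..X/XOX
ply 5, O at OXO/X.X/.OX | (1,1)=-1→OXO/XOX/.OX*; (2,0)=-1→OXO/X.X/OOX
ply 6, X at OXO/XOX/.OX | (2,0)=+1→OXO/XOX/XOX*
ply 7: OXO/XOX/XOX is terminal -1 (O); from .../..X/.OX depth 6

O winning at [.../..X/.OX]: False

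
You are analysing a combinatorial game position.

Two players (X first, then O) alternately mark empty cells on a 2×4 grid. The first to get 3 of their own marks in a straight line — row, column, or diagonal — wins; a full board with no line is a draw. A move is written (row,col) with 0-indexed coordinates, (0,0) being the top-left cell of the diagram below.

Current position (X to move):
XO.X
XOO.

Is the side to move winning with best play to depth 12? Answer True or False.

X winning at [XO.X/XOO.]: False

[XO.X/XOO.] X move#1: (0,2):-1/XOXX/XOO., (1,3):+0/XO.X/XOOX*
[XO.X/XOOX] O move#2: (0,2):+0/XOOX/XOOX*
[XOOX/XOOX] end (terminal +0, X#3); searched XO.X/XOO. to 12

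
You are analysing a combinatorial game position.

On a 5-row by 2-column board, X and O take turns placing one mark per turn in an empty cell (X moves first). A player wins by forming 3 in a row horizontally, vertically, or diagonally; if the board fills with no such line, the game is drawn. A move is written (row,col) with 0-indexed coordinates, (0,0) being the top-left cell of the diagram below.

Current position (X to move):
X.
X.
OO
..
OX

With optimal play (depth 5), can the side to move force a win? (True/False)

X winning at [X./X./OO/../OX]: False

[X./X./OO/../OX] X move#1: (0,1):-1/XX/X./OO/../OX*, (1,1):-1/X./XX/OO/../OX, (3,0):-1/X./X./OO/X./OX, (3,1):-1/X./X./OO/.X/OX
[XX/X./OO/../OX] O move#2: (1,1):+1/XX/XO/OO/../OX*, (3,0):+1/XX/X./OO/O./OX, (3,1):+1/XX/X./OO/.O/OX
[XX/XO/OO/../OX] X move#3: (3,0):-1/XX/XO/OO/X./OX*, (3,1):-1/XX/XO/OO/.X/OX
[XX/XO/OO/X./OX] O move#4: (3,1):+1/XX/XO/OO/XO/OX*
[XX/XO/OO/XO/OX] end (terminal -1, X#5); searched X./X./OO/../OX to 5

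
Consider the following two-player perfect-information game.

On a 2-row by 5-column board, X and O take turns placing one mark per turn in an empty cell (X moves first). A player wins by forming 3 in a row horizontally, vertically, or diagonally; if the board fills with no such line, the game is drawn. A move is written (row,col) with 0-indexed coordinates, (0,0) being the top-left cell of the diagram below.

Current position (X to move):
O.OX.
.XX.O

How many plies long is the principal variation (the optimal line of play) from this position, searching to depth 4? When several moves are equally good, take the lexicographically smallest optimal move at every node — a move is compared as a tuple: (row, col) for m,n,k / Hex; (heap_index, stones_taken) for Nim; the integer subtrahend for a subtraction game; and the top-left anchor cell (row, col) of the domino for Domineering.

ply 1, X at O.OX./.XX.O | (0,1)=+1→OXOX./.XX.O*; (0,4)=-1→O.OXX/.XX.O; (1,0)=+1→O.OX./XXX.O; (1,3)=+1→O.OX./.XXXO
ply 2, O at OXOX./.XX.O | (0,4)=-1→OXOXO/.XX.O*; (1,0)=-1→OXOX./OXX.O; (1,3)=-1→OXOX./.XXOO
ply 3, X at OXOXO/.XX.O | (1,0)=+1→OXOXO/XXX.O*; (1,3)=+1→OXOXO/.XXXO
ply 4: OXOXO/XXX.O is terminal -1 (O); from O.OX./.XX.O depth 4

PV length from [O.OX./.XX.O]: 3 plies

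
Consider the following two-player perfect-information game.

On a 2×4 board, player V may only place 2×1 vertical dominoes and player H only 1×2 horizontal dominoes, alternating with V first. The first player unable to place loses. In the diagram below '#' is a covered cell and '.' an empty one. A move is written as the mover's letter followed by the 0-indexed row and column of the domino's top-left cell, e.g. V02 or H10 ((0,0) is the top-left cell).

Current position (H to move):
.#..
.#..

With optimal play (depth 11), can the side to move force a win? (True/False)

p1 H@[.#../.#..]: H02[.###/.#..]+1* H12[.#../.###]+1
p2 V@[.###/.#..]: V00[####/##..]-1*
p3 H@[####/##..]: H12[####/####]+1*
p4 V@[####/####] terminal -1; root [.#../.#..] d11

H winning at [.#../.#..]: True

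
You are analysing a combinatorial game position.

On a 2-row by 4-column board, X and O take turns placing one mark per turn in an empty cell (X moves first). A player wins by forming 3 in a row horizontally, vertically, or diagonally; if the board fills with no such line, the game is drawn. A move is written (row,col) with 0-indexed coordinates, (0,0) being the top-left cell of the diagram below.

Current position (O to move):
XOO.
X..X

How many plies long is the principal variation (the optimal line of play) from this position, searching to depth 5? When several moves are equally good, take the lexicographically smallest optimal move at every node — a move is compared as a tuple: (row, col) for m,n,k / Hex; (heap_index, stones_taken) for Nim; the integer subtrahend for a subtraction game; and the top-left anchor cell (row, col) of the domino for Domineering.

ply 1, O at XOO./X..X | (0,3)=+1→XOOO/X..X*; (1,1)=+0→XOO./XO.X; (1,2)=+0→XOO./X.OX
ply 2: XOOO/X..X is terminal -1 (X); from XOO./X..X depth 5

PV length from [XOO./X..X]: 1 ply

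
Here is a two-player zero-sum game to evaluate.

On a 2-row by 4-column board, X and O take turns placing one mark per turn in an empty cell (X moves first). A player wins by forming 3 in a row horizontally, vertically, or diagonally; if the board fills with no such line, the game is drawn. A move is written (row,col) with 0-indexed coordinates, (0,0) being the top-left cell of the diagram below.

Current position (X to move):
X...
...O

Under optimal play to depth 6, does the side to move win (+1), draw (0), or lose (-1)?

value(X.../...O, X) = 0

[X.../...O] X move#1: (0,1):+0/XX../...O*, (0,2):+0/X.X./...O, (0,3):+0/X..X/...O, (1,0):+0/X.../X..O, (1,1):+0/X.../.X.O, (1,2):+0/X.../..XO
[XX../...O] O move#2: (0,2):+0/XXO./...O*, (0,3):-1/XX.O/...O, (1,0):-1/XX../O..O, (1,1):-1/XX../.O.O, (1,2):-1/XX../..OO
[XXO./...O] X move#3: (0,3):+0/XXOX/...O*, (1,0):+0/XXO./X..O, (1,1):+0/XXO./.X.O, (1,2):+0/XXO./..XO
[XXOX/...O] O move#4: (1,0):+0/XXOX/O..O*, (1,1):+0/XXOX/.O.O, (1,2):+0/XXOX/..OO
[XXOX/O..O] X move#5: (1,1):+0/XXOX/OX.O*, (1,2):+0/XXOX/O.XO
[XXOX/OX.O] O move#6: (1,2):+0/XXOX/OXOO*
[XXOX/OXOO] end (terminal +0, X#7); searched X.../...O to 6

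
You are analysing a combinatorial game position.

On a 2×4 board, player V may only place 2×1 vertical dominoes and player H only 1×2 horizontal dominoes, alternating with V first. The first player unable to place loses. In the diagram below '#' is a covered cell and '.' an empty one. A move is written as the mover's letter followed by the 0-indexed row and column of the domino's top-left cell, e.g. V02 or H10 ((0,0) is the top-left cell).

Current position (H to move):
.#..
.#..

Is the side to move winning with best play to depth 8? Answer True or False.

p1 H@[.#../.#..]: H02[.###/.#..]+1* H12[.#../.###]+1
p2 V@[.###/.#..]: V00[####/##..]-1*
p3 H@[####/##..]: H12[####/####]+1*
p4 V@[####/####] terminal -1; root [.#../.#..] d8

H winning at [.#../.#..]: True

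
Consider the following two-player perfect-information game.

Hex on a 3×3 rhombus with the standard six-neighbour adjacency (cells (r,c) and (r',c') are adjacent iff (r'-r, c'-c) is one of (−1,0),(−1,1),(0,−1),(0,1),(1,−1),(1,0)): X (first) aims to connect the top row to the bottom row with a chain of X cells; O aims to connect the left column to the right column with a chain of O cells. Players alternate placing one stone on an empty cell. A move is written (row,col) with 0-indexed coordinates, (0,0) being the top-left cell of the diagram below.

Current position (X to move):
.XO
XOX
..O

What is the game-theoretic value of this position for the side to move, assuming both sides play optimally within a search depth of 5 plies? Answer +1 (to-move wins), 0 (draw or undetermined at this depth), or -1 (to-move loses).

value(.XO/XOX/..O, X) = +1

p1 X@[.XO/XOX/..O]: (0,0)[XXO/XOX/..O]-1 (2,0)[.XO/XOX/X.O]+1* (2,1)[.XO/XOX/.XO]-1
p2 O@[.XO/XOX/X.O] terminal -1; root [.XO/XOX/..O] d5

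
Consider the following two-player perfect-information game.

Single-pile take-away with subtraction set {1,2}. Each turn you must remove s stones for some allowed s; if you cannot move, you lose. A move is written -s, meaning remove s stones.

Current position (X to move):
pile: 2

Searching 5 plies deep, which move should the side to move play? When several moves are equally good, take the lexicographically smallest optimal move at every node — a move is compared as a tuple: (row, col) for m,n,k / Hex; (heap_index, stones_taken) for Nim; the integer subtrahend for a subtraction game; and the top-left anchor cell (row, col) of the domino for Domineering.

ply 1, X at 2 | -1=-1→1; -2=+1→0*
ply 2: 0 is terminal -1 (O); from 2 depth 5

X's best at [2]: -2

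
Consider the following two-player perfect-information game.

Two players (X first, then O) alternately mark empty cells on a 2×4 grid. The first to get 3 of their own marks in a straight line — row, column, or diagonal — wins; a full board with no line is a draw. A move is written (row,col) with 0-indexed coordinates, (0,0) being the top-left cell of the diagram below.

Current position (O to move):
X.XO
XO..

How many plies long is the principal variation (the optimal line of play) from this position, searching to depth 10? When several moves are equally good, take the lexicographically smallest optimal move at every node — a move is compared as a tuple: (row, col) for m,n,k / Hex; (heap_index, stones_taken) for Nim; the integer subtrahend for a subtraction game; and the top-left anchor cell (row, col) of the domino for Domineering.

PV length from [X.XO/XO..]: 3 plies

ply 1, O at X.XO/XO.. | (0,1)=+0→XOXO/XO..*; (1,2)=-1→X.XO/XOO.; (1,3)=-1→X.XO/XO.O
ply 2, X at XOXO/XO.. | (1,2)=+0→XOXO/XOX.*; (1,3)=+0→XOXO/XO.X
ply 3, O at XOXO/XOX. | (1,3)=+0→XOXO/XOXO*
ply 4: XOXO/XOXO is terminal +0 (X); from X.XO/XO.. depth 10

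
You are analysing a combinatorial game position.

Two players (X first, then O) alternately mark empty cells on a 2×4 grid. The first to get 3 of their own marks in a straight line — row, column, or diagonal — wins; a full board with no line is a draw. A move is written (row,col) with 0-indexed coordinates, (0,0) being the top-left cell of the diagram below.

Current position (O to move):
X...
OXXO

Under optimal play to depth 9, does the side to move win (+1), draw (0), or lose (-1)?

p1 O@[X.../OXXO]: (0,1)[XO../OXXO]+0* (0,2)[X.O./OXXO]+0 (0,3)[X..O/OXXO]+0
p2 X@[XO../OXXO]: (0,2)[XOX./OXXO]+0* (0,3)[XO.X/OXXO]+0
p3 O@[XOX./OXXO]: (0,3)[XOXO/OXXO]+0*
p4 X@[XOXO/OXXO] terminal +0; root [X.../OXXO] d9

value(X.../OXXO, O) = 0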